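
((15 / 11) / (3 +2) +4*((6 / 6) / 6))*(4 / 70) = 62 / 1155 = 0.05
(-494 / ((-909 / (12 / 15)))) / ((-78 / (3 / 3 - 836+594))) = 18316 / 13635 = 1.34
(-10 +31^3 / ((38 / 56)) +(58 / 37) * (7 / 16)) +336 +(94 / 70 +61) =8718349683 / 196840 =44291.55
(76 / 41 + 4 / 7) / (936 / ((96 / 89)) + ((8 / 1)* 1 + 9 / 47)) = 130848 / 47262299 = 0.00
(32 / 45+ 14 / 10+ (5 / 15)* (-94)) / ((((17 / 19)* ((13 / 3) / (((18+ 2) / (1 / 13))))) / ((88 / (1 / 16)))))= -140715520 / 51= -2759127.84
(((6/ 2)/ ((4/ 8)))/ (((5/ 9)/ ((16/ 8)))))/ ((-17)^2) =108/ 1445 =0.07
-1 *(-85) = 85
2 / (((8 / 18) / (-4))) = -18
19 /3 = 6.33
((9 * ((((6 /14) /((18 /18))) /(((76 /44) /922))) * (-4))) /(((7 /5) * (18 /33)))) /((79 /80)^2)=-64259712000 /5810371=-11059.49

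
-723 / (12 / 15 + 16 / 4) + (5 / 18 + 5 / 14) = -75595 / 504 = -149.99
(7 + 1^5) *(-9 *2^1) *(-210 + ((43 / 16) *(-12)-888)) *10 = 1627560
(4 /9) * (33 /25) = 44 /75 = 0.59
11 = 11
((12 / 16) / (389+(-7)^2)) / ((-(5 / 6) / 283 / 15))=-8.72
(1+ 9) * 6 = 60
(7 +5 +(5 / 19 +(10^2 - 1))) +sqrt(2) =sqrt(2) +2114 / 19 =112.68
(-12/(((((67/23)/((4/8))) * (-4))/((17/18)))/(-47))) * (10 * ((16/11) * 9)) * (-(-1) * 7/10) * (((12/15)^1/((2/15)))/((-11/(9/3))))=27786024/8107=3427.41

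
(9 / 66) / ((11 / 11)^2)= 0.14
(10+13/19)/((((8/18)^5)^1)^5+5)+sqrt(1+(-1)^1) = 20819041643063725074337221/9742901264588299166169073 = 2.14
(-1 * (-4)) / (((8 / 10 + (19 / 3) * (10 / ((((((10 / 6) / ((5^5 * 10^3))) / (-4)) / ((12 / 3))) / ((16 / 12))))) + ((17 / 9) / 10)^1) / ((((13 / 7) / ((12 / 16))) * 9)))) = -56160 / 1595999999377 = -0.00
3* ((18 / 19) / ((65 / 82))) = 4428 / 1235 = 3.59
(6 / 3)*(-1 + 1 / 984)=-983 / 492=-2.00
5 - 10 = -5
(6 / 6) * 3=3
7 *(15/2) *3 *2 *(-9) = -2835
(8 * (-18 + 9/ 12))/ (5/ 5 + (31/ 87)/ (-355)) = -2131065/ 15427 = -138.14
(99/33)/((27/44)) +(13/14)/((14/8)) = 2390/441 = 5.42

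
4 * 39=156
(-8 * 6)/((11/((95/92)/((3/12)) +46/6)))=-1184/23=-51.48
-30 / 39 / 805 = -2 / 2093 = -0.00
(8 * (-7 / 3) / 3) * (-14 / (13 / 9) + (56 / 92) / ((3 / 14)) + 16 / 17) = 5047280 / 137241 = 36.78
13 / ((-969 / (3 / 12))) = -0.00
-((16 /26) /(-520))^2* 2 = -2 /714025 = -0.00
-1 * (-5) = 5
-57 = -57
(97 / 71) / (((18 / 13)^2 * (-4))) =-16393 / 92016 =-0.18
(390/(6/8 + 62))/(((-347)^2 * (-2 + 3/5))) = -7800/211558613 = -0.00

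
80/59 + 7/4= 733/236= 3.11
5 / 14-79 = -1101 / 14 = -78.64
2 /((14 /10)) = 10 /7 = 1.43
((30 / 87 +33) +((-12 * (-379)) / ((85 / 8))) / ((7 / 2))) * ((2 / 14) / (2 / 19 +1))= 51027103 / 2536485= 20.12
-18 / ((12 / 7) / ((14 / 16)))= -147 / 16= -9.19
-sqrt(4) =-2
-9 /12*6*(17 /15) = -51 /10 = -5.10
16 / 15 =1.07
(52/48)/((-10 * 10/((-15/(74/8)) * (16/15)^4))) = 212992/9365625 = 0.02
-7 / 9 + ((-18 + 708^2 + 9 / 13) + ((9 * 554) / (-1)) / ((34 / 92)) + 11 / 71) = 68880208391 / 141219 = 487754.54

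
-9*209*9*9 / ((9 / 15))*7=-1777545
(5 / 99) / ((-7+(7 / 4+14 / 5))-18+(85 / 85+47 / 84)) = -350 / 130911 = -0.00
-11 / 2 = -5.50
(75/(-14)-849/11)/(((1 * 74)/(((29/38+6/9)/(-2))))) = 36349/45584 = 0.80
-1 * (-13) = 13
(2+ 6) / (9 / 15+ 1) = 5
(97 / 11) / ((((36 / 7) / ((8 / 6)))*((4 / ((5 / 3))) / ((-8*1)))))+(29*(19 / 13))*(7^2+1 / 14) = 336040687 / 162162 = 2072.25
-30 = -30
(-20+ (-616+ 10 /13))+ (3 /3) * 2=-8232 /13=-633.23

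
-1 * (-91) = 91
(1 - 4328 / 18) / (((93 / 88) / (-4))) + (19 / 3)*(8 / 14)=5331124 / 5859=909.90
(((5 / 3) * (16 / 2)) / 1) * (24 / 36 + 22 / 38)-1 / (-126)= 16.62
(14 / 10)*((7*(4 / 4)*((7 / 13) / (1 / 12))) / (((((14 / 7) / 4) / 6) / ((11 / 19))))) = 543312 / 1235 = 439.93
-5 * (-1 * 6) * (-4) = -120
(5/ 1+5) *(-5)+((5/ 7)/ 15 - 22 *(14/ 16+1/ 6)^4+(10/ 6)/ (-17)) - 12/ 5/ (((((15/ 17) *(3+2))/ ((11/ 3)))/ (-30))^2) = -3869081280521/ 2467584000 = -1567.96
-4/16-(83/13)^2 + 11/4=-12933/338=-38.26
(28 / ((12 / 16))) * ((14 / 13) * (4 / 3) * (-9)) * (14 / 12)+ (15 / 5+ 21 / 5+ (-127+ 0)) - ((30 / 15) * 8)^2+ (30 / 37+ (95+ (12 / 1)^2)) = -5042282 / 7215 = -698.86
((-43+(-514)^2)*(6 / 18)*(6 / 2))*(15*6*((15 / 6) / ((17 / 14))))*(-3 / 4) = -1248122925 / 34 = -36709497.79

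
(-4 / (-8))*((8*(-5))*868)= -17360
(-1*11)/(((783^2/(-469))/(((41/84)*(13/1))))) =0.05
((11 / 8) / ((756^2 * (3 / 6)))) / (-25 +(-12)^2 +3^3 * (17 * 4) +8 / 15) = 55 / 22353153984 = 0.00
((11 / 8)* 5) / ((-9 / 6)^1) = -4.58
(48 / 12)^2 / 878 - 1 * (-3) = 1325 / 439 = 3.02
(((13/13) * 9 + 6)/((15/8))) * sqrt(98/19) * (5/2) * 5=700 * sqrt(38)/19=227.11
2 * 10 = 20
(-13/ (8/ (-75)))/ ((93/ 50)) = 8125/ 124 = 65.52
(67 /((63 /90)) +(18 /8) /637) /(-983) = -243889 /2504684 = -0.10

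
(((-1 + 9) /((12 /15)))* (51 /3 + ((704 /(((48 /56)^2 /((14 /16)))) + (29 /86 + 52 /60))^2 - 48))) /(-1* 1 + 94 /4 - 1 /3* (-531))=10558389530821 /298789155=35337.26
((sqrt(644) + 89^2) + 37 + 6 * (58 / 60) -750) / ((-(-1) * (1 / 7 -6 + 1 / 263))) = -22134343 / 17960 -1841 * sqrt(161) / 5388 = -1236.76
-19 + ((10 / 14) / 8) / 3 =-3187 / 168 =-18.97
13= 13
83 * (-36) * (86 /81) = -28552 /9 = -3172.44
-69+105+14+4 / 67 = 3354 / 67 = 50.06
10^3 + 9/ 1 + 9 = 1018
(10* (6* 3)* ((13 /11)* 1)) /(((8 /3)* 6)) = 585 /44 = 13.30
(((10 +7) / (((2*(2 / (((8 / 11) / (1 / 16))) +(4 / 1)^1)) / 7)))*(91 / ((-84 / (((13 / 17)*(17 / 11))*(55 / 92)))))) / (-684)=100555 / 6300666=0.02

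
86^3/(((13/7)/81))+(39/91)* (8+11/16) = 40392105645/1456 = 27741830.80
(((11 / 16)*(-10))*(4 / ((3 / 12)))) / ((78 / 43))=-2365 / 39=-60.64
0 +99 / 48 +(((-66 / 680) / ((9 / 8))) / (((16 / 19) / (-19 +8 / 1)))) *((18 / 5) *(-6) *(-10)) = 333861 / 1360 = 245.49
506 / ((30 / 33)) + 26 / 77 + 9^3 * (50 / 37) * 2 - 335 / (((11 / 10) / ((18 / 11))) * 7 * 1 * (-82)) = 16241612477 / 6424495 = 2528.08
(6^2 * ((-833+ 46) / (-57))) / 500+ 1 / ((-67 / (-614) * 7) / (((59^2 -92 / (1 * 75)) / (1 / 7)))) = 31890.26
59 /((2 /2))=59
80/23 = 3.48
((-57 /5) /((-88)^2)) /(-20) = 57 /774400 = 0.00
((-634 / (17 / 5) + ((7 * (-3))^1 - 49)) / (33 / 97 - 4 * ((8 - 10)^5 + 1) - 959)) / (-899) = -211460 / 618671123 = -0.00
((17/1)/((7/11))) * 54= 10098/7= 1442.57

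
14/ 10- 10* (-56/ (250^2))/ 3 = 13153/ 9375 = 1.40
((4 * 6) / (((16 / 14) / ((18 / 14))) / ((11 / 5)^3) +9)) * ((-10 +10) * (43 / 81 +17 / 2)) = 0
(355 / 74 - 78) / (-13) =5.63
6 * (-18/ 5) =-108/ 5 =-21.60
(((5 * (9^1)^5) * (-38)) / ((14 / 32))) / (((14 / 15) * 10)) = -134631720 / 49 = -2747586.12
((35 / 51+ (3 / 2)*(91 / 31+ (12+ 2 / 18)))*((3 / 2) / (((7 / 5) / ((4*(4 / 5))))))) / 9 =98048 / 11067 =8.86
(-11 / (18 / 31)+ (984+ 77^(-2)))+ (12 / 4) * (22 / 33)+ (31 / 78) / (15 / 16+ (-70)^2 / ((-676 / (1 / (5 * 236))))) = 15341648232769 / 15857288370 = 967.48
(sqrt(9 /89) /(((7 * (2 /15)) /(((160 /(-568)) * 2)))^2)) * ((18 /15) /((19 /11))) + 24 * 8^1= 3564000 * sqrt(89) /417692219 + 192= 192.08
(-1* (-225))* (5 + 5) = 2250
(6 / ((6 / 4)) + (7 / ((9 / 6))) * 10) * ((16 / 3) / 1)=2432 / 9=270.22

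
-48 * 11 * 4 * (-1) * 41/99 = 874.67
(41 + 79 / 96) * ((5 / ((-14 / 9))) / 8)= -60225 / 3584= -16.80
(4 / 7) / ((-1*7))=-4 / 49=-0.08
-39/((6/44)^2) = -2097.33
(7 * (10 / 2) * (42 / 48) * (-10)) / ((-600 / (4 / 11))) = 49 / 264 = 0.19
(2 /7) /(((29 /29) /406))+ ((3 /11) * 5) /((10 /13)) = 117.77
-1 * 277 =-277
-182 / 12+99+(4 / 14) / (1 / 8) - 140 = -2263 / 42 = -53.88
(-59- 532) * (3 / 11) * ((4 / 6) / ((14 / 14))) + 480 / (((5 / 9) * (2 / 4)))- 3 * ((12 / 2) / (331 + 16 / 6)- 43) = 1751241 / 1001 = 1749.49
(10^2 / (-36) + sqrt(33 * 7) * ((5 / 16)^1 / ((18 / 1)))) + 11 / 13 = -226 / 117 + 5 * sqrt(231) / 288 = -1.67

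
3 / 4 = 0.75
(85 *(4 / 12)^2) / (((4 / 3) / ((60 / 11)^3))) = 1530000 / 1331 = 1149.51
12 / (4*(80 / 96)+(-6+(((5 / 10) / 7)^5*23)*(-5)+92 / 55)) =-1064891520 / 88222111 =-12.07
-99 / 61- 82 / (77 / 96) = -487815 / 4697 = -103.86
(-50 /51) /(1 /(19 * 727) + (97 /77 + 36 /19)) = -0.31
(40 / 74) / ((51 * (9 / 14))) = 280 / 16983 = 0.02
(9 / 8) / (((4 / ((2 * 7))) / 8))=63 / 2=31.50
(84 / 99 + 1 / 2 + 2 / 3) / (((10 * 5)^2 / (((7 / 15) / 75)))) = 931 / 185625000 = 0.00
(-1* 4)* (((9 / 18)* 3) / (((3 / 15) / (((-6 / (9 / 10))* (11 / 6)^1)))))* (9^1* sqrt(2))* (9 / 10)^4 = 216513* sqrt(2) / 100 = 3061.96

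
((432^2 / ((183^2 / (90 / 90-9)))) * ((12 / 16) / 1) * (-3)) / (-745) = -373248 / 2772145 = -0.13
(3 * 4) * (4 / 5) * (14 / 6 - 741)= -7091.20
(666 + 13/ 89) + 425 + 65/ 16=1559577/ 1424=1095.21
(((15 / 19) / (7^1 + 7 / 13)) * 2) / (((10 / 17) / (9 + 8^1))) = 11271 / 1862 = 6.05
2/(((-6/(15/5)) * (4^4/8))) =-1/32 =-0.03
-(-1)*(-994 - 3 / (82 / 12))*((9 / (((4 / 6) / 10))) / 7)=-5504220 / 287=-19178.47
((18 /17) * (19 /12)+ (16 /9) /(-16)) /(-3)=-479 /918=-0.52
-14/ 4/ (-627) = 7/ 1254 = 0.01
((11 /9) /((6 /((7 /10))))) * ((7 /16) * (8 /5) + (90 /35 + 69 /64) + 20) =199991 /57600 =3.47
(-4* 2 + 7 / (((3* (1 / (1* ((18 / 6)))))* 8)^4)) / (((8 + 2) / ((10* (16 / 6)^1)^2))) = -163805 / 288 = -568.77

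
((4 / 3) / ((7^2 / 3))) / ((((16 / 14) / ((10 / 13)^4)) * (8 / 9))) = 5625 / 199927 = 0.03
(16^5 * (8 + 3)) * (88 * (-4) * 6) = -24360517632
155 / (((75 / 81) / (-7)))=-5859 / 5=-1171.80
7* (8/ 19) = 56/ 19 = 2.95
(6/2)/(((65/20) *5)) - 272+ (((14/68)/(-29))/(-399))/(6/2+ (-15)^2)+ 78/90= -45135376571/166582728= -270.95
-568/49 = -11.59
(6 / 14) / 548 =3 / 3836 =0.00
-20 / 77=-0.26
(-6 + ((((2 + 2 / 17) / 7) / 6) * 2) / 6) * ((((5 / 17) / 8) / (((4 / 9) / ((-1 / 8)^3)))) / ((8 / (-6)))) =-12015 / 16572416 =-0.00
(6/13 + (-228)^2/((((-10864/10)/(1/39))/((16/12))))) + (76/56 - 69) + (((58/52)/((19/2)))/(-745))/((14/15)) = -1719693754/24989237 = -68.82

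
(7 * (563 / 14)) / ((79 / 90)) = 25335 / 79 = 320.70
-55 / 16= -3.44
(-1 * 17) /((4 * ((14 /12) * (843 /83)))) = -1411 /3934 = -0.36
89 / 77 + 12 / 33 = 117 / 77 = 1.52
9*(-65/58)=-585/58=-10.09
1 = 1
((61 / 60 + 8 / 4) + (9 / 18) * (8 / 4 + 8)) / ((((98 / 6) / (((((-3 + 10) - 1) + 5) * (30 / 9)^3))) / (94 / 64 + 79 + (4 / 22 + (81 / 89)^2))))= 16292.70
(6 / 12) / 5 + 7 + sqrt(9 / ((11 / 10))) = 3*sqrt(110) / 11 + 71 / 10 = 9.96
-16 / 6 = -8 / 3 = -2.67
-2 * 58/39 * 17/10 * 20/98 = -1972/1911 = -1.03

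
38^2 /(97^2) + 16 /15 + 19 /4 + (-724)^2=295921689421 /564540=524181.97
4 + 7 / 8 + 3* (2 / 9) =5.54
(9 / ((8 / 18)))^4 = 43046721 / 256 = 168151.25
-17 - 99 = -116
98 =98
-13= -13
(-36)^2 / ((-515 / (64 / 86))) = -41472 / 22145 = -1.87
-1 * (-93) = 93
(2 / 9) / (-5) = -2 / 45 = -0.04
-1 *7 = -7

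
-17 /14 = -1.21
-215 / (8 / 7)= -1505 / 8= -188.12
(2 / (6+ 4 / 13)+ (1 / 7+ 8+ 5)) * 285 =1100955 / 287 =3836.08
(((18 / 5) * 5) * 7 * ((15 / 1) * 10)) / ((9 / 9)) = 18900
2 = 2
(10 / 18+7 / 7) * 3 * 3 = 14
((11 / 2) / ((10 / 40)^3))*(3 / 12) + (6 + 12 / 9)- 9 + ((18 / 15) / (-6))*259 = 518 / 15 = 34.53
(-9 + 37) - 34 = -6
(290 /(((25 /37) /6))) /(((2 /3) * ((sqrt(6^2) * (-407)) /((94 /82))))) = -4089 /2255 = -1.81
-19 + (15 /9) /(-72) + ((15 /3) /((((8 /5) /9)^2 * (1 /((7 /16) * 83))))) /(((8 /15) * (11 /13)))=30925736849 /2433024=12710.82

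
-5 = -5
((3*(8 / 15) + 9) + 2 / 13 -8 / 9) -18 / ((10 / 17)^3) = -4596289 / 58500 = -78.57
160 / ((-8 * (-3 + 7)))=-5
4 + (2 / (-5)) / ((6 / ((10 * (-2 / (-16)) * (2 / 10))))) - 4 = -1 / 60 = -0.02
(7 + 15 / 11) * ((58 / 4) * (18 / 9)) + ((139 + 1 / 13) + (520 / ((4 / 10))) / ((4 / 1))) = 101047 / 143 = 706.62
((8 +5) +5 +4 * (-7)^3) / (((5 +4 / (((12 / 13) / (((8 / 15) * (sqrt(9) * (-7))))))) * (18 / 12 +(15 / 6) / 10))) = 81240 / 4571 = 17.77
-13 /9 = -1.44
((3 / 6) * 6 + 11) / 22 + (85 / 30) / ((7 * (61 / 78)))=5420 / 4697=1.15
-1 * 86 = -86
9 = 9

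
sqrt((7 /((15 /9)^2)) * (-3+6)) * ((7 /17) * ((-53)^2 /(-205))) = -15.51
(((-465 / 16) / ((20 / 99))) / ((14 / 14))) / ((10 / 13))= -119691 / 640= -187.02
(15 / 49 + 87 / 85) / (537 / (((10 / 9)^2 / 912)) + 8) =13845 / 4130645414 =0.00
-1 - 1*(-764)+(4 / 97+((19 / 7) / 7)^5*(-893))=20692923383256 / 27400099153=755.21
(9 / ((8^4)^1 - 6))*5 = 9 / 818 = 0.01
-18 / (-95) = 18 / 95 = 0.19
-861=-861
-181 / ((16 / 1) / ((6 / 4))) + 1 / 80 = -2713 / 160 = -16.96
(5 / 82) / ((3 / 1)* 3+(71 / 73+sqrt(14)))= 9490 / 1333607 - 26645* sqrt(14) / 37340996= 0.00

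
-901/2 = -450.50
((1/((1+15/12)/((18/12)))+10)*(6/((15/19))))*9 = 3648/5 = 729.60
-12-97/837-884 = -750049/837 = -896.12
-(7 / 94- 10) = 933 / 94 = 9.93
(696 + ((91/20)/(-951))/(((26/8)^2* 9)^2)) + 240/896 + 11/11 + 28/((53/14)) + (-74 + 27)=1651709315156981/2511478667880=657.66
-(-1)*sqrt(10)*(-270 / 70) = -27*sqrt(10) / 7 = -12.20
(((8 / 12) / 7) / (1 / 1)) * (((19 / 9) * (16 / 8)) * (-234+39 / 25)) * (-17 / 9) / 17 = 147212 / 14175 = 10.39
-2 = -2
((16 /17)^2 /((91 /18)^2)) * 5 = 414720 /2393209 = 0.17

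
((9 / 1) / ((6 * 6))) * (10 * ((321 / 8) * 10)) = 8025 / 8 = 1003.12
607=607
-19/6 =-3.17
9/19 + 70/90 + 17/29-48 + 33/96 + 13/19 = -7162283/158688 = -45.13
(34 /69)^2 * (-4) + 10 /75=-19946 /23805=-0.84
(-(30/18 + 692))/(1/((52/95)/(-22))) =54106/3135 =17.26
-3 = -3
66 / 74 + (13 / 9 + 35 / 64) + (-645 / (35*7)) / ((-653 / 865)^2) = -773179947473 / 445293801792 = -1.74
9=9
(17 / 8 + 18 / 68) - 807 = -109427 / 136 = -804.61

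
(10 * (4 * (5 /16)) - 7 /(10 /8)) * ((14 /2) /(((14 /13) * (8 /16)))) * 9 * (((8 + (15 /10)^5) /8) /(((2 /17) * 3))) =22827753 /5120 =4458.55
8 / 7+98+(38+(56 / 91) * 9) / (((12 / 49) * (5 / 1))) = 367729 / 2730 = 134.70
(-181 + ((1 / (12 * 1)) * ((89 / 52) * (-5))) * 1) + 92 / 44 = -1232927 / 6864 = -179.62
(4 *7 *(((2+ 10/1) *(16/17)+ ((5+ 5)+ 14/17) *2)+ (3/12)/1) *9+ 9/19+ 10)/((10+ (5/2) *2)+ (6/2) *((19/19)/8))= 21640096/39729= 544.69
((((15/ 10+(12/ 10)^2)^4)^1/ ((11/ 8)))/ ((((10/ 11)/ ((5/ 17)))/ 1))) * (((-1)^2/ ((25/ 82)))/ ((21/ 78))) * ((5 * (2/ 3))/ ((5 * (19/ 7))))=52.60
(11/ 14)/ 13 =11/ 182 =0.06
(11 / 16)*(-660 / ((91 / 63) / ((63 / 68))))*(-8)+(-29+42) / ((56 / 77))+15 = 4174543 / 1768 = 2361.17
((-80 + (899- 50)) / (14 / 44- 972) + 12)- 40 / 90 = 2070946 / 192393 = 10.76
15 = 15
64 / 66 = 32 / 33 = 0.97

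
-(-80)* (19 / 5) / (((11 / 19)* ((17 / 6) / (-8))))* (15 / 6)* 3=-2079360 / 187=-11119.57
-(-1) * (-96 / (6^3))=-0.44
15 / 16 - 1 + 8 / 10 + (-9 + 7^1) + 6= 379 / 80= 4.74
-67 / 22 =-3.05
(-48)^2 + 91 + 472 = 2867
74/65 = 1.14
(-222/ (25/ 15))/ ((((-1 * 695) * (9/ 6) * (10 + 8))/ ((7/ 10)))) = 259/ 52125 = 0.00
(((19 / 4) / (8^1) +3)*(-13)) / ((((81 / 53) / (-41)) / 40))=16243175 / 324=50133.26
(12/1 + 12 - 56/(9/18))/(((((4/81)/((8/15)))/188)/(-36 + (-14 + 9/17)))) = 751329216/85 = 8839167.25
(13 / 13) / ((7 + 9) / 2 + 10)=1 / 18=0.06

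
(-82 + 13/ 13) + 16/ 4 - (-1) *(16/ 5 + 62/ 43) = -15557/ 215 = -72.36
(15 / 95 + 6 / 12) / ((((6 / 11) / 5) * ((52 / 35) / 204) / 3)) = 2454375 / 988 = 2484.19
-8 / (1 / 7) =-56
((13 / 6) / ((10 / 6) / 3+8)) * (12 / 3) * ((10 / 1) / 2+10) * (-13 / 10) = -1521 / 77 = -19.75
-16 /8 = -2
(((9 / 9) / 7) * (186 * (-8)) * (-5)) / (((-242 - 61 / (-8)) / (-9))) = 35712 / 875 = 40.81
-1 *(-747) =747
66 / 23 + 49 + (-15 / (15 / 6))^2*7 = 6989 / 23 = 303.87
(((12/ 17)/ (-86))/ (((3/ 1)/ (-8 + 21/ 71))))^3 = 1309338584/ 139806439985701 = 0.00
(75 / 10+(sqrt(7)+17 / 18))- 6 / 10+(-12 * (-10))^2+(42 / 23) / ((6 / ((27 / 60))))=sqrt(7)+59649043 / 4140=14410.63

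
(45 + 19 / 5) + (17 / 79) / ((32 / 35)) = 619807 / 12640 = 49.04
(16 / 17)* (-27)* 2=-864 / 17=-50.82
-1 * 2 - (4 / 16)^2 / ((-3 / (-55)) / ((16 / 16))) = -151 / 48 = -3.15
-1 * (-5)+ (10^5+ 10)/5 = 20007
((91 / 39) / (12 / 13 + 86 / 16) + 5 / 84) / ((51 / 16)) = 94636 / 701505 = 0.13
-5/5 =-1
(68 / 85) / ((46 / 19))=38 / 115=0.33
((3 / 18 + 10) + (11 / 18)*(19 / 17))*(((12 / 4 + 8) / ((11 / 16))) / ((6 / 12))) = 53120 / 153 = 347.19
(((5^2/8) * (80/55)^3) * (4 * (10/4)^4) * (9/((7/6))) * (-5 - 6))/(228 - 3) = -480000/847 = -566.71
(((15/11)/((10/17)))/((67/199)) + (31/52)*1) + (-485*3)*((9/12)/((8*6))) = -9352819/613184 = -15.25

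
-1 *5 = -5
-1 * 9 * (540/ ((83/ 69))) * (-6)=24241.45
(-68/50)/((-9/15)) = 34/15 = 2.27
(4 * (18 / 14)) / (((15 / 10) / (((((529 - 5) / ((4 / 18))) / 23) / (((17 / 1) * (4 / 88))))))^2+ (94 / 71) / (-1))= -3.88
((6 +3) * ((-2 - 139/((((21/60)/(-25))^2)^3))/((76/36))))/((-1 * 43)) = 1830246346223.12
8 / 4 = 2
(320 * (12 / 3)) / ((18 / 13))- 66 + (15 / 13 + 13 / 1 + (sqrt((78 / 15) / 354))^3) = 13 * sqrt(11505) / 783225 + 102094 / 117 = 872.60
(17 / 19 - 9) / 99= -14 / 171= -0.08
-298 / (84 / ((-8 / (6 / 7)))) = 33.11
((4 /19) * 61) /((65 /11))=2684 /1235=2.17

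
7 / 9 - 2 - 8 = -83 / 9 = -9.22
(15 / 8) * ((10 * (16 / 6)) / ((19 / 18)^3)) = 291600 / 6859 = 42.51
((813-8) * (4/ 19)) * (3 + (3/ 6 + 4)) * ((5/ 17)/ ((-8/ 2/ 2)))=-60375/ 323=-186.92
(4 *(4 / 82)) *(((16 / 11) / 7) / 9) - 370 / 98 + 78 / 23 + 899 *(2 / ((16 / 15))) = 61673142593 / 36595944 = 1685.25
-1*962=-962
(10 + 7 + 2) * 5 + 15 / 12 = 385 / 4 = 96.25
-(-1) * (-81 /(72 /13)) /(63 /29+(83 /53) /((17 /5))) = -3057093 /550384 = -5.55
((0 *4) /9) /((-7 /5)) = 0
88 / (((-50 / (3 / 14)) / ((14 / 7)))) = -0.75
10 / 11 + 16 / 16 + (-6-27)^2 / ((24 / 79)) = 3586.53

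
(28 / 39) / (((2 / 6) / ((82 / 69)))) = 2296 / 897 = 2.56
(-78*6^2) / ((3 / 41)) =-38376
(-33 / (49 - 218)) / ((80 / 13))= 33 / 1040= 0.03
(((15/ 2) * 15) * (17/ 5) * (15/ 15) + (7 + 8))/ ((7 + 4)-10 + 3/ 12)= 318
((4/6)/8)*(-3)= -1/4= -0.25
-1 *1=-1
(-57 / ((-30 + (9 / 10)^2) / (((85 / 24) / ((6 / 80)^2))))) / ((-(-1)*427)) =32300000 / 11217717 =2.88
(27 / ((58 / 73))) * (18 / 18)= 1971 / 58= 33.98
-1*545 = -545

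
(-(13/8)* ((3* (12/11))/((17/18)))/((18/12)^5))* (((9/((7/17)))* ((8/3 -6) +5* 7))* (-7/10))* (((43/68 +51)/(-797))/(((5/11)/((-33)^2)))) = -55762.01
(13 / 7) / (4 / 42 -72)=-39 / 1510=-0.03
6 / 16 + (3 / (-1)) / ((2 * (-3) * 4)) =1 / 2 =0.50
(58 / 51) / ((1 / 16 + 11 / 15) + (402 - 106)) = 4640 / 1210927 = 0.00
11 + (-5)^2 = 36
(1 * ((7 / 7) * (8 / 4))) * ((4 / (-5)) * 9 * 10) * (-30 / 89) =4320 / 89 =48.54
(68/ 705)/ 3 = 68/ 2115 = 0.03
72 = 72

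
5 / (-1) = -5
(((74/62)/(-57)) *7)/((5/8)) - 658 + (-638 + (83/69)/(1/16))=-86496792/67735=-1276.99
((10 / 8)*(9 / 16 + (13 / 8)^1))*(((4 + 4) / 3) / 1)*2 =175 / 12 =14.58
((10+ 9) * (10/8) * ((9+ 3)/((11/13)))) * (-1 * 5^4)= -2315625/11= -210511.36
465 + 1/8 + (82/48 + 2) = 2813/6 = 468.83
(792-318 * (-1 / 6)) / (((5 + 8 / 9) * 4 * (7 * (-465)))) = -0.01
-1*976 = -976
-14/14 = -1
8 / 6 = 4 / 3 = 1.33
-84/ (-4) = 21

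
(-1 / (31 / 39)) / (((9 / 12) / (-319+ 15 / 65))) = 16576 / 31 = 534.71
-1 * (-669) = 669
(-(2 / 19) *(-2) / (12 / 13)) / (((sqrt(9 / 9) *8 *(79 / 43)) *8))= 559 / 288192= 0.00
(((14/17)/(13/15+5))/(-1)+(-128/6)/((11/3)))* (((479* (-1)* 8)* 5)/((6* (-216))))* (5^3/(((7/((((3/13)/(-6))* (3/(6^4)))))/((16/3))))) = 1334314375/1786376592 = 0.75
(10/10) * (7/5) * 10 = 14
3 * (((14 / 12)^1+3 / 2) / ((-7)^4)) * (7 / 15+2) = 296 / 36015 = 0.01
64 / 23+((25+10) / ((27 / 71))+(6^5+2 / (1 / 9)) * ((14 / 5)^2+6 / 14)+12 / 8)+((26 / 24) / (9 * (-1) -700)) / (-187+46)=934917367966201 / 14485508100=64541.57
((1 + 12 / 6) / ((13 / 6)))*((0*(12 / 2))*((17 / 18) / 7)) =0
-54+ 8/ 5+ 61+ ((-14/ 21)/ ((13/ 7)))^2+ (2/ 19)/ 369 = 51714047/ 5924295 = 8.73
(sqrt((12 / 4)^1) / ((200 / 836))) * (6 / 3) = 209 * sqrt(3) / 25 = 14.48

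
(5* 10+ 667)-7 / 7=716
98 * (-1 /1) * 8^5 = -3211264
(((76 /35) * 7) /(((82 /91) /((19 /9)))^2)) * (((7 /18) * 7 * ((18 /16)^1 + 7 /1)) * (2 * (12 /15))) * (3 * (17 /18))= 8365.38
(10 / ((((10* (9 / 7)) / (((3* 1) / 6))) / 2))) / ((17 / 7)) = 0.32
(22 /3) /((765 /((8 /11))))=16 /2295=0.01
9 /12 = 3 /4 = 0.75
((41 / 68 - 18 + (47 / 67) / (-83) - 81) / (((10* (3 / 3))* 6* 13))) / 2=-12403949 / 196636960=-0.06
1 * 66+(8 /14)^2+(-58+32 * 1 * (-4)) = -119.67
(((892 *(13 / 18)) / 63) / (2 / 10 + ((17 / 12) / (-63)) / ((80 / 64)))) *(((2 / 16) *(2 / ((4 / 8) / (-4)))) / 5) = -2899 / 129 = -22.47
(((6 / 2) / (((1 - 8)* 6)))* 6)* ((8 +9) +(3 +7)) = -81 / 7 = -11.57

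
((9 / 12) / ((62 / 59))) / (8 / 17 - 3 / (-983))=2957847 / 1962920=1.51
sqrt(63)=7.94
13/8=1.62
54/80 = 27/40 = 0.68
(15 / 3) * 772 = 3860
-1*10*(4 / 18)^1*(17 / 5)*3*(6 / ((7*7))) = -136 / 49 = -2.78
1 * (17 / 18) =17 / 18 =0.94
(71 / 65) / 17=71 / 1105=0.06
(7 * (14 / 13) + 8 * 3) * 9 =3690 / 13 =283.85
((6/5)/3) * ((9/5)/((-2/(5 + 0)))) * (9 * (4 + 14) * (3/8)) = -2187/20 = -109.35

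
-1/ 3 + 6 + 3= 26/ 3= 8.67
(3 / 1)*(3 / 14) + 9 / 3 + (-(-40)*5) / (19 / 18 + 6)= 56877 / 1778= 31.99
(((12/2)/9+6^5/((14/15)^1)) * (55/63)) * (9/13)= 9623570/1911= 5035.88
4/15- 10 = -146/15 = -9.73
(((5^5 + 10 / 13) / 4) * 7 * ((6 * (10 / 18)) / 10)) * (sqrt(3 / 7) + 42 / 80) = 398223 / 416 + 13545 * sqrt(21) / 52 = 2150.94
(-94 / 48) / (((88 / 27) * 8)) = -423 / 5632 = -0.08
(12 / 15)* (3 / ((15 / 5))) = 4 / 5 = 0.80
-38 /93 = -0.41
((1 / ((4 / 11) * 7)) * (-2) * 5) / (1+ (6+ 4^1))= -5 / 14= -0.36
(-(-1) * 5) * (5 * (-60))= -1500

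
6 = 6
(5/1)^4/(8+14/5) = 3125/54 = 57.87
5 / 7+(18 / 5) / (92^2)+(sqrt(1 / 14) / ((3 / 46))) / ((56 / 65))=105863 / 148120+1495 * sqrt(14) / 1176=5.47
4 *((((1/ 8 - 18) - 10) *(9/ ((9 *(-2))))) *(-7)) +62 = -328.25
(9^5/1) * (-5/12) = -98415/4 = -24603.75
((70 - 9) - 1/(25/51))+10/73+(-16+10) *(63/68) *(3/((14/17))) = 283583/7300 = 38.85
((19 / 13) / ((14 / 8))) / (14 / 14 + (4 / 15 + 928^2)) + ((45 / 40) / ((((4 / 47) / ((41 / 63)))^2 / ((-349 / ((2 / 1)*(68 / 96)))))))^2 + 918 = 40291403257583364063502393 / 153414225341604864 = 262631468.29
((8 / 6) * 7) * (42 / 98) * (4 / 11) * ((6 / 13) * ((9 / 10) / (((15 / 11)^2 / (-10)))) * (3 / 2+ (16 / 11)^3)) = -116976 / 7865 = -14.87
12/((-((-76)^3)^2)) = -3/48174982144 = -0.00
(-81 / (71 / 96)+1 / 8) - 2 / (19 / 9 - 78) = -42429347 / 387944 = -109.37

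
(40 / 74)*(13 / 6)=130 / 111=1.17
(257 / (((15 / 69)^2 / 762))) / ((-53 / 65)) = -1346750418 / 265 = -5082077.05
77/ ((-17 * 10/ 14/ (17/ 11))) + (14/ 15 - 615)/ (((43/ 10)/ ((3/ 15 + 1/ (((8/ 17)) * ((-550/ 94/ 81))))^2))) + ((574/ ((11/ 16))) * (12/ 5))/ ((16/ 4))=-121419.02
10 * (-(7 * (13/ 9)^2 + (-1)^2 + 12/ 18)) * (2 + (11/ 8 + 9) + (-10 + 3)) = -141685/ 162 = -874.60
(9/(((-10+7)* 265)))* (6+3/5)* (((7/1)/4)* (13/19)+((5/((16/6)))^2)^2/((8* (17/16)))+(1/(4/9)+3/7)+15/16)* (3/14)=-8619502221/85896294400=-0.10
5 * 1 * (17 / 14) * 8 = 340 / 7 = 48.57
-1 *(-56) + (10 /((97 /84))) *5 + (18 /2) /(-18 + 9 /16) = 98.78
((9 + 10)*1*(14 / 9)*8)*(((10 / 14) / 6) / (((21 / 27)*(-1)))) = -760 / 21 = -36.19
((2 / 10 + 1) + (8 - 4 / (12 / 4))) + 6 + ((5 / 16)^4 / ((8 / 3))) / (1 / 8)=13.90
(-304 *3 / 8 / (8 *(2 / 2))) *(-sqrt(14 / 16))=13.33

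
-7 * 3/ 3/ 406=-1/ 58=-0.02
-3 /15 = -1 /5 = -0.20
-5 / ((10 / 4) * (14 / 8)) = -8 / 7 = -1.14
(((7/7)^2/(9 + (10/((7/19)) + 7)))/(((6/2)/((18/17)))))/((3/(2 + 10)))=84/2567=0.03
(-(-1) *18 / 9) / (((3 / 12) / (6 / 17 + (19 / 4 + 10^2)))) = 14294 / 17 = 840.82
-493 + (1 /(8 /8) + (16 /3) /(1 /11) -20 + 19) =-1303 /3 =-434.33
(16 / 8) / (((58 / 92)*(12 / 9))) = 69 / 29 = 2.38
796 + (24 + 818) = 1638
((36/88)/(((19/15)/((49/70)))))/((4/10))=945/1672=0.57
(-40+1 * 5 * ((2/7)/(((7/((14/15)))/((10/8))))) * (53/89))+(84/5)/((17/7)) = -32.94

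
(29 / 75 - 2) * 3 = -121 / 25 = -4.84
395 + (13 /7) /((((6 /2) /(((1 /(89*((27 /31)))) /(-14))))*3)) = 837180767 /2119446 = 395.00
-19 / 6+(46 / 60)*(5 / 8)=-43 / 16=-2.69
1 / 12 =0.08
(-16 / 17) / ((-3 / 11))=3.45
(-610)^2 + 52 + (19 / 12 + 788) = 4475299 / 12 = 372941.58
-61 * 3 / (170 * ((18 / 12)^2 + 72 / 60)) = -0.31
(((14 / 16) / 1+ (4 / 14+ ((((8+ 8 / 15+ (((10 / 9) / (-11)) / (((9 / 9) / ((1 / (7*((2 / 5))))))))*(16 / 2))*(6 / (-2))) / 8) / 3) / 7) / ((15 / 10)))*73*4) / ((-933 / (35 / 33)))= -41106227 / 128020662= -0.32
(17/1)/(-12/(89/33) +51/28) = -42364/6549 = -6.47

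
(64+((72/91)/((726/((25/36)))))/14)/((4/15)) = 147987965/616616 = 240.00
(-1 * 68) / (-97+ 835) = -34 / 369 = -0.09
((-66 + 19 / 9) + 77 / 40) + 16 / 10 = -60.36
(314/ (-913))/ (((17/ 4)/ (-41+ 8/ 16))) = 3.28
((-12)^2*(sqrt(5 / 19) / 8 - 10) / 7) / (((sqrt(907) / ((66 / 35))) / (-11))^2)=-151797888 / 1555505+ 9487368*sqrt(95) / 147772975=-96.96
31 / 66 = 0.47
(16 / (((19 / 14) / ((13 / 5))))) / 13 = 224 / 95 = 2.36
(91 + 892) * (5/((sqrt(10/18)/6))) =17694 * sqrt(5) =39564.99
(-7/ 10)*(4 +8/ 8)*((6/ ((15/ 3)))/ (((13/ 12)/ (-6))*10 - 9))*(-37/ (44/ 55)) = -6993/ 389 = -17.98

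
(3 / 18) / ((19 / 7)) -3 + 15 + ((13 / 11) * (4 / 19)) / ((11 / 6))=168247 / 13794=12.20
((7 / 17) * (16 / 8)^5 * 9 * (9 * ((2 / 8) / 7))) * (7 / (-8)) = -567 / 17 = -33.35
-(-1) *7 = 7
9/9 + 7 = 8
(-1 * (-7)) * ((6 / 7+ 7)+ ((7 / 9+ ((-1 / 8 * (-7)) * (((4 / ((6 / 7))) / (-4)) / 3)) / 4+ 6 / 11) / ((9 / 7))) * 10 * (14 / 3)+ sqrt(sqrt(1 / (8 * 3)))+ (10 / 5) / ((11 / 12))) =7 * 2^(1 / 4) * 3^(3 / 4) / 6+ 5486533 / 14256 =388.02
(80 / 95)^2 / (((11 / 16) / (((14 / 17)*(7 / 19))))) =401408 / 1282633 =0.31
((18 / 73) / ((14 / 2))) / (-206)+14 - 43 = -1526366 / 52633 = -29.00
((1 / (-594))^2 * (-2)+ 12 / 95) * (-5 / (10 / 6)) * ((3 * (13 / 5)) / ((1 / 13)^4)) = -785997948853 / 9310950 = -84416.51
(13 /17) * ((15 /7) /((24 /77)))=715 /136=5.26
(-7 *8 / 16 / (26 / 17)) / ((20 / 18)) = -1071 / 520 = -2.06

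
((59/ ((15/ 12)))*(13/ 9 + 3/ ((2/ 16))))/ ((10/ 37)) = 999814/ 225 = 4443.62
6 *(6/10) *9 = 162/5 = 32.40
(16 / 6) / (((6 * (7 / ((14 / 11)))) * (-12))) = -2 / 297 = -0.01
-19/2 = -9.50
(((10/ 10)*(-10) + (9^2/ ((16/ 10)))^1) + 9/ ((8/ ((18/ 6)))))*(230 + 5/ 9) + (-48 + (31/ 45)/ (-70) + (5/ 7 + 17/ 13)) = 59075971/ 5850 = 10098.46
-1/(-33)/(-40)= -1/1320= -0.00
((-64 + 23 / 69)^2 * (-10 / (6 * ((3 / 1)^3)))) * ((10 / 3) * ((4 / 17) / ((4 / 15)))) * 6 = -18240500 / 4131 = -4415.52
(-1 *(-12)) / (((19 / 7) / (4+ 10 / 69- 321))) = -612164 / 437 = -1400.83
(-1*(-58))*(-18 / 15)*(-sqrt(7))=348*sqrt(7) / 5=184.14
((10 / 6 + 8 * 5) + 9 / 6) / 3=259 / 18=14.39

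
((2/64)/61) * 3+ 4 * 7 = 28.00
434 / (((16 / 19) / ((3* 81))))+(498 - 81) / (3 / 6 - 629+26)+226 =1209448213 / 9640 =125461.43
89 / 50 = 1.78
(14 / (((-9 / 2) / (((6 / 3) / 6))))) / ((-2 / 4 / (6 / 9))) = 112 / 81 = 1.38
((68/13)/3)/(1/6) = 136/13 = 10.46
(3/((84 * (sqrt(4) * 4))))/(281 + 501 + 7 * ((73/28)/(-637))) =91/15939704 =0.00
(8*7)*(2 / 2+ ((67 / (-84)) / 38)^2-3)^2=415068867351121 / 1853802671616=223.90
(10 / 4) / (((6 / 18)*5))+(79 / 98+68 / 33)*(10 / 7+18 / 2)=355370 / 11319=31.40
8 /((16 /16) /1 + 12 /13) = 104 /25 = 4.16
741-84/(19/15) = 12819/19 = 674.68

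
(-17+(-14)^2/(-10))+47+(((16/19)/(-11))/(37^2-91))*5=6944452/667755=10.40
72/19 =3.79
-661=-661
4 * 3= 12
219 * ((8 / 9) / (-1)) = -194.67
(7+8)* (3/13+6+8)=2775/13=213.46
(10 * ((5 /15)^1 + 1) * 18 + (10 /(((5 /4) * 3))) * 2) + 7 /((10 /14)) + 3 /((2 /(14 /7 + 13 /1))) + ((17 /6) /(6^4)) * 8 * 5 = 1349723 /4860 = 277.72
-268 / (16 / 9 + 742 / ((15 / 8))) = -3015 / 4472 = -0.67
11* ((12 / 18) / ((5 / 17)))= 374 / 15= 24.93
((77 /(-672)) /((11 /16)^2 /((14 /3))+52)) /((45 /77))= -94864 /25208685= -0.00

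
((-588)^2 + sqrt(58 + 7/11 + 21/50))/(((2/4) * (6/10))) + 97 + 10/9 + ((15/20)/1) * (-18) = 3 * sqrt(8822)/11 + 20746163/18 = 1152590.23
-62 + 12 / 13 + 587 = 6837 / 13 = 525.92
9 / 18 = 1 / 2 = 0.50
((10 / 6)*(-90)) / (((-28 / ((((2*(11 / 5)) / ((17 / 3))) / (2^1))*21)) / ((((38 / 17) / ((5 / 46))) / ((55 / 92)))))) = 2171016 / 1445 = 1502.43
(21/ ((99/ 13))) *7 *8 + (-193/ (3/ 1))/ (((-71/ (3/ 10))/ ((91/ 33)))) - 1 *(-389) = 12749993/ 23430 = 544.17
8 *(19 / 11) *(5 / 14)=380 / 77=4.94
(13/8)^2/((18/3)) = 169/384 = 0.44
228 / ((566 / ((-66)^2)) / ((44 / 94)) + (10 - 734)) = -10924848 / 34677883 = -0.32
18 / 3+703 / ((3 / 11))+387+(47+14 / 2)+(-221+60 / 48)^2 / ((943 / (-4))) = 31909205 / 11316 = 2819.83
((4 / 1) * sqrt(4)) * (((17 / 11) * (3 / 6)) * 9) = 612 / 11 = 55.64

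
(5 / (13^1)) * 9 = 45 / 13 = 3.46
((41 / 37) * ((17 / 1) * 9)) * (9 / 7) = 56457 / 259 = 217.98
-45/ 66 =-15/ 22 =-0.68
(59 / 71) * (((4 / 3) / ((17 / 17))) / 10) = 118 / 1065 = 0.11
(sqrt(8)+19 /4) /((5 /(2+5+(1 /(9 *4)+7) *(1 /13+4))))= 3337 *sqrt(2) /234+63403 /1872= 54.04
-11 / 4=-2.75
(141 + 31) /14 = 86 /7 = 12.29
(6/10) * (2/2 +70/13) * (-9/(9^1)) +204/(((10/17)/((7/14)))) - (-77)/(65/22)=12716/65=195.63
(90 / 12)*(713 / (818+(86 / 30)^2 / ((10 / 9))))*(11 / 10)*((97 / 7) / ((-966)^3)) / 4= -375875 / 13723977548736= -0.00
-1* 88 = -88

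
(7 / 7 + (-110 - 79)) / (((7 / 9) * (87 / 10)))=-5640 / 203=-27.78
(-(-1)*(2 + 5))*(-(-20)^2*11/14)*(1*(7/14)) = -1100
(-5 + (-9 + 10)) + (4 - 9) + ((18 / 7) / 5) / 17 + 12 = 1803 / 595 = 3.03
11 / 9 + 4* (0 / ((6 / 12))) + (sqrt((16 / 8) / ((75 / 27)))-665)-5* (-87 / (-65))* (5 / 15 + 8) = -84187 / 117 + 3* sqrt(2) / 5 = -718.70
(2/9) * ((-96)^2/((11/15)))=30720/11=2792.73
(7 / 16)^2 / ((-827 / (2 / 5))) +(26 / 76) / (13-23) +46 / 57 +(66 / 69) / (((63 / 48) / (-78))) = -272353091369 / 4857202560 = -56.07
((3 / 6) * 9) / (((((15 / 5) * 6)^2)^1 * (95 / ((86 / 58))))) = 43 / 198360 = 0.00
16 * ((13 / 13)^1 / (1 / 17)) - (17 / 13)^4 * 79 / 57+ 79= 564821768 / 1627977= 346.95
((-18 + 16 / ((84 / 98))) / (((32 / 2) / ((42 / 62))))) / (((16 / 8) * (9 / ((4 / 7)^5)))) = 0.00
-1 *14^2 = -196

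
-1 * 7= -7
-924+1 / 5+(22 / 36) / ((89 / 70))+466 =-1831564 / 4005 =-457.32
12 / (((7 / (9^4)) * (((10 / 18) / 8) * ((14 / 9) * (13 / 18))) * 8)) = 57395628 / 3185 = 18020.61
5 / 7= 0.71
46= 46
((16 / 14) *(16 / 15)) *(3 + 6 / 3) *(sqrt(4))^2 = 512 / 21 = 24.38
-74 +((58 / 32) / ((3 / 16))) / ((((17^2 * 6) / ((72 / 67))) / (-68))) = -84750 / 1139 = -74.41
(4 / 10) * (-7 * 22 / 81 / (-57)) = 308 / 23085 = 0.01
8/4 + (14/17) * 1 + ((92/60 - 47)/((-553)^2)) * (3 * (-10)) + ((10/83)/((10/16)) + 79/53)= 103170951945/22869314447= 4.51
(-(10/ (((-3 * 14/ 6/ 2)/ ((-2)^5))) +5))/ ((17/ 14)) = -79.41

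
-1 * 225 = -225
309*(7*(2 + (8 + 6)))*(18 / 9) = 69216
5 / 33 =0.15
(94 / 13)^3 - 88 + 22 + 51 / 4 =2854375 / 8788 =324.80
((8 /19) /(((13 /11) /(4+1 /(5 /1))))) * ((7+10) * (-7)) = -219912 /1235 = -178.07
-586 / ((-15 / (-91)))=-53326 / 15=-3555.07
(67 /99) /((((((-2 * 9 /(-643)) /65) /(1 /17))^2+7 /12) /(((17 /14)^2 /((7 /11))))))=2.69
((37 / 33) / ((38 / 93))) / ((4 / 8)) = 1147 / 209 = 5.49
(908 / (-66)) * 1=-13.76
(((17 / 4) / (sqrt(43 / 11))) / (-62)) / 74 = -17*sqrt(473) / 789136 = -0.00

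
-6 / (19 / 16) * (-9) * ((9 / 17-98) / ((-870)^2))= -39768 / 6791075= -0.01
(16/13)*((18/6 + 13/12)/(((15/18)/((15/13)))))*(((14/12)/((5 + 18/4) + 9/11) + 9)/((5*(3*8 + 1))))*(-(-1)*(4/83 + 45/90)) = 8514632/30616625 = 0.28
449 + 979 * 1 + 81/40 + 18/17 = 973137/680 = 1431.08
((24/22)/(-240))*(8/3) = -2/165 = -0.01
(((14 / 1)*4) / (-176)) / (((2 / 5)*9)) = -35 / 396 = -0.09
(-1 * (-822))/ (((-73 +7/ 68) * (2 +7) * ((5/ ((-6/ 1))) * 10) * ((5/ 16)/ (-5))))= -298112/ 123925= -2.41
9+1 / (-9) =80 / 9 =8.89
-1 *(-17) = 17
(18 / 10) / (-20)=-9 / 100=-0.09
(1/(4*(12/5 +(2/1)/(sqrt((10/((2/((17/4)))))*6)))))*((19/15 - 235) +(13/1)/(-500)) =-17882589/730400 +350639*sqrt(510)/4382400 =-22.68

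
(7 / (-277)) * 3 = -21 / 277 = -0.08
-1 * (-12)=12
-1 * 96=-96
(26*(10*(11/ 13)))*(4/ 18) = 48.89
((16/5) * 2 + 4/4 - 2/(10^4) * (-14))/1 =18507/2500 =7.40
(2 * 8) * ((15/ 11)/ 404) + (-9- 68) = -85487/ 1111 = -76.95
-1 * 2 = -2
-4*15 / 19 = -60 / 19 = -3.16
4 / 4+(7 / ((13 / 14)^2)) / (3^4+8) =1.09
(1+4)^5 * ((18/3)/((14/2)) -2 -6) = -22321.43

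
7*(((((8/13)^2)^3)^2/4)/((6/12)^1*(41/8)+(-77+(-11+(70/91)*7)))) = -1924145348608/29841262721110087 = -0.00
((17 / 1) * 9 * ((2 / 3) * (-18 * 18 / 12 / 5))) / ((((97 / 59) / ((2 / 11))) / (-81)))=26322732 / 5335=4933.97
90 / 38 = 45 / 19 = 2.37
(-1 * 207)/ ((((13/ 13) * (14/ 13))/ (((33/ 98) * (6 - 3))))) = -266409/ 1372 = -194.18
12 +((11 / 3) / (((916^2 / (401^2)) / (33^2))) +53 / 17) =11130970073 / 14263952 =780.36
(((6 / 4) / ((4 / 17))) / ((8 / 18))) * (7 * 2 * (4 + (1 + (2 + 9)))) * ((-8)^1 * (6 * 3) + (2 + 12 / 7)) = -450738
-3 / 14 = -0.21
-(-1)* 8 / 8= 1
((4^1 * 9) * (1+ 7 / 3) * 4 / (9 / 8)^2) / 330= 1024 / 891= 1.15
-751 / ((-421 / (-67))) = -50317 / 421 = -119.52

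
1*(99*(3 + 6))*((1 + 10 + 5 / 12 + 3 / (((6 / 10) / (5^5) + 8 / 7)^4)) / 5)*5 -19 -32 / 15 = 171750050708210917843896727 / 14658283730902841668860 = 11716.93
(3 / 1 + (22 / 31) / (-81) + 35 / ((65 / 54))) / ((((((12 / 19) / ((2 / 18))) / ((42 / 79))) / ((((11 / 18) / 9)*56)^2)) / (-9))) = -6603698049256 / 16919487117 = -390.30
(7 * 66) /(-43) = -462 /43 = -10.74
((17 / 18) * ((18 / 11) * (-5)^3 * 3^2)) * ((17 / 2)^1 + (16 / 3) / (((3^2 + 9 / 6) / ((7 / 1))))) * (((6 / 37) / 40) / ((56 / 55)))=-197625 / 2368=-83.46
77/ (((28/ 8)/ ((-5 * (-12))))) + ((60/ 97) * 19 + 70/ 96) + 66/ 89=1333.22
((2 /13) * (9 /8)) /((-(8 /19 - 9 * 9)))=171 /79612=0.00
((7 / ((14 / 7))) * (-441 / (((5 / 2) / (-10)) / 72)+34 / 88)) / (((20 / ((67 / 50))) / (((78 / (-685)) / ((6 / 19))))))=-647373430067 / 60280000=-10739.44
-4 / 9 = -0.44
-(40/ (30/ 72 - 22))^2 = -230400/ 67081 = -3.43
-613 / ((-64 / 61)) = 37393 / 64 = 584.27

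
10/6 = 1.67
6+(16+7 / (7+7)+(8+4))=69 / 2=34.50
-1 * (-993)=993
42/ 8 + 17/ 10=139/ 20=6.95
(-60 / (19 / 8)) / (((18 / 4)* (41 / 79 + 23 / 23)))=-3.70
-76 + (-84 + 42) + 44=-74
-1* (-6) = 6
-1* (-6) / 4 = 3 / 2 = 1.50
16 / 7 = 2.29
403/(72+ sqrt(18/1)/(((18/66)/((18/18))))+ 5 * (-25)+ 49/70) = -2107690/249329 - 443300 * sqrt(2)/249329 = -10.97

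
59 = 59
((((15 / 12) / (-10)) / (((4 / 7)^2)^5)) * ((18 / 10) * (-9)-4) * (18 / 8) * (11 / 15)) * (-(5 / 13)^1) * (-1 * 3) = 2824470014751 / 2181038080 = 1295.01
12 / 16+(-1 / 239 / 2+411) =393631 / 956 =411.75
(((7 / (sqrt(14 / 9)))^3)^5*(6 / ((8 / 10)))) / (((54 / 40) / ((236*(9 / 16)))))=17429989328313975*sqrt(14) / 512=127377047503275.30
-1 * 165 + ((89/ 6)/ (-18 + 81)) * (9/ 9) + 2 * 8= -56233/ 378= -148.76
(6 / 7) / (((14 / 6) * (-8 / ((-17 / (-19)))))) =-0.04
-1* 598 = -598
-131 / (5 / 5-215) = 131 / 214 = 0.61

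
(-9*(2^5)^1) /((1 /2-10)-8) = 576 /35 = 16.46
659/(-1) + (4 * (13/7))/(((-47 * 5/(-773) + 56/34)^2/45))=-2628308973233/4601508247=-571.18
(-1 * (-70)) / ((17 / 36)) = 2520 / 17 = 148.24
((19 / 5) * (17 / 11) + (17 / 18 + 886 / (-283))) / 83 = 1032827 / 23254110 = 0.04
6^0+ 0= 1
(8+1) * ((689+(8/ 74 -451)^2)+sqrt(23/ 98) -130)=9 * sqrt(46)/ 14+2511789840/ 1369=1834766.84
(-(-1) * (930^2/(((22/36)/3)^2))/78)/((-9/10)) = -467046000/1573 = -296914.18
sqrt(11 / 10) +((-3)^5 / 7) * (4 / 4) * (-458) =sqrt(110) / 10 +111294 / 7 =15900.19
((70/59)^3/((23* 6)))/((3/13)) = 2229500/42513453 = 0.05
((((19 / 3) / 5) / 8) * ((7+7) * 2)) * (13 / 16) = 1729 / 480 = 3.60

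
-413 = -413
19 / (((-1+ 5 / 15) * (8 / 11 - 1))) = 209 / 2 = 104.50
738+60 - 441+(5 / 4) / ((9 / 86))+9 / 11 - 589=-43409 / 198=-219.24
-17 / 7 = -2.43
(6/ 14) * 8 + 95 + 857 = 6688/ 7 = 955.43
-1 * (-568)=568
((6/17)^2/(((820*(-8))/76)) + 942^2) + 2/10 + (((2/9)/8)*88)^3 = 76651080135143/86379210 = 887378.80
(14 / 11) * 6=7.64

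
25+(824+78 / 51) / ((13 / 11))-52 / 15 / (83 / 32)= 198706511 / 275145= 722.19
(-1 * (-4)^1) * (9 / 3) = 12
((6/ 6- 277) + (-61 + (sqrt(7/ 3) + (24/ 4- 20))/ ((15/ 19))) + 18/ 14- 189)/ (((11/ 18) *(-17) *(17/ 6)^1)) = 18.36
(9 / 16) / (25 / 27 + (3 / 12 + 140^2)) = 243 / 8467708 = 0.00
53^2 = 2809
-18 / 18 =-1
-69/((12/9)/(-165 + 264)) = -20493/4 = -5123.25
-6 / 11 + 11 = 115 / 11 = 10.45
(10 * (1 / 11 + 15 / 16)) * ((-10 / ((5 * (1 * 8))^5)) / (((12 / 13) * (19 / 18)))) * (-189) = 1334151 / 6848512000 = 0.00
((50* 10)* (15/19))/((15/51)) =25500/19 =1342.11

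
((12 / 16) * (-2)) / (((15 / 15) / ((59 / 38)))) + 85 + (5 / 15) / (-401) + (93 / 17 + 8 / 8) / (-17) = 2174312717 / 26422692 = 82.29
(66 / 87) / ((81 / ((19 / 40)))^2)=3971 / 152215200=0.00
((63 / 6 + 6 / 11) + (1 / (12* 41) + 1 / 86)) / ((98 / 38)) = 48899027 / 11403084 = 4.29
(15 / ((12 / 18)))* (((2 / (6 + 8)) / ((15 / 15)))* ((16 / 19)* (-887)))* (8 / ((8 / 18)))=-5747760 / 133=-43216.24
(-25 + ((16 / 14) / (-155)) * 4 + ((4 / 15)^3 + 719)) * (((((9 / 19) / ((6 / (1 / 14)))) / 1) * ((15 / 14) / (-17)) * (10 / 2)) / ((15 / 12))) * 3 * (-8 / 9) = 2033042152 / 772753275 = 2.63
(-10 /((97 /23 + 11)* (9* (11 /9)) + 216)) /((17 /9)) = -1035 /74953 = -0.01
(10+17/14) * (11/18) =6.85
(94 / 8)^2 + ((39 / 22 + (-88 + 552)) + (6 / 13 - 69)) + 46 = 1330007 / 2288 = 581.30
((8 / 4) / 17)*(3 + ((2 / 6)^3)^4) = 0.35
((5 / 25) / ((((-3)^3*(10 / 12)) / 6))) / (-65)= 4 / 4875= 0.00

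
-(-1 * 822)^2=-675684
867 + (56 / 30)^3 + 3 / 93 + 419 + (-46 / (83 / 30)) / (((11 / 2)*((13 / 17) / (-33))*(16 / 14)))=158801074448 / 112890375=1406.68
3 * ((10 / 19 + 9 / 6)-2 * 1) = 0.08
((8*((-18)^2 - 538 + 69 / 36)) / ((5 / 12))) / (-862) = 2036 / 431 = 4.72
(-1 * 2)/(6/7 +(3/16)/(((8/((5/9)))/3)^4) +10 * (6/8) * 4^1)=-24772608/382210327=-0.06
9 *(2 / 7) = 18 / 7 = 2.57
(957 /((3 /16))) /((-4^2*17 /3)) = -957 /17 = -56.29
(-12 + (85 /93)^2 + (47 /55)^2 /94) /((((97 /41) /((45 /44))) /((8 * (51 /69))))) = -406908353959 /14268260105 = -28.52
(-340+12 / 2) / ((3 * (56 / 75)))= -4175 / 28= -149.11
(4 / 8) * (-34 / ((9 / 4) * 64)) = -17 / 144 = -0.12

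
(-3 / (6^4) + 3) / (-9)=-1295 / 3888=-0.33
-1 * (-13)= 13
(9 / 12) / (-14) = -3 / 56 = -0.05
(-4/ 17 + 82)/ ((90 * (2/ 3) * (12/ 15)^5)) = 434375/ 104448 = 4.16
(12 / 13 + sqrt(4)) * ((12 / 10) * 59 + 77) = 28082 / 65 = 432.03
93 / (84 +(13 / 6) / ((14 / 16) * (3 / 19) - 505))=1646937 / 1487480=1.11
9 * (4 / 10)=18 / 5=3.60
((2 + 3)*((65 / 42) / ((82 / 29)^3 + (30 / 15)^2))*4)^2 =1.35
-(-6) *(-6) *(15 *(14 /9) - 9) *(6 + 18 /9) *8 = -33024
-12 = -12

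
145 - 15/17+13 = 2671/17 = 157.12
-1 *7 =-7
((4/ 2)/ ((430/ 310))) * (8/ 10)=248/ 215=1.15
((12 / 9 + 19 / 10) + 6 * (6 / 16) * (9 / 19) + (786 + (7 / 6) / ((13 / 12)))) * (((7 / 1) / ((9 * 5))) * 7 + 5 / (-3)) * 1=-11728193 / 25650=-457.24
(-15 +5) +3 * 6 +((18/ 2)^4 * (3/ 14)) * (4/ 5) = 39646/ 35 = 1132.74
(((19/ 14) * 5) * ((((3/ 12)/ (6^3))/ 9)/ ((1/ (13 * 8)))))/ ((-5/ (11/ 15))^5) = -39779597/ 6458484375000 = -0.00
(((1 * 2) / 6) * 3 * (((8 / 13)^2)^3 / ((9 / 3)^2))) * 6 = 524288 / 14480427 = 0.04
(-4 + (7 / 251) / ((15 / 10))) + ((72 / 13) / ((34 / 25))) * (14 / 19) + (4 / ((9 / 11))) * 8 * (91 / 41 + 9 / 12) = 115.16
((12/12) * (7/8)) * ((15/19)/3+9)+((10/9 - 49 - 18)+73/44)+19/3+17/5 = -46.39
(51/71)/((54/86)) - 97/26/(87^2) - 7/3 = -16625047/13972374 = -1.19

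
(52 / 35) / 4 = 13 / 35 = 0.37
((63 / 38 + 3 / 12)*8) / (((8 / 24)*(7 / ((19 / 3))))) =290 / 7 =41.43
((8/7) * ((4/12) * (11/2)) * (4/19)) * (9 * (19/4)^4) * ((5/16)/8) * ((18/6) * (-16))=-3395205/896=-3789.29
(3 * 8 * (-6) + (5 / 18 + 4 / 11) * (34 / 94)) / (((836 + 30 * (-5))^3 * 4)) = -1337905 / 12016981335744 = -0.00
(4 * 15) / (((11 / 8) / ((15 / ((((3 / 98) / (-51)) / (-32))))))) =383846400 / 11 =34895127.27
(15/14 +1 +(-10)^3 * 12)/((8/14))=-167971/8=-20996.38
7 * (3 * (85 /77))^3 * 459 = 7610851125 /65219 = 116696.84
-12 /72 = -1 /6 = -0.17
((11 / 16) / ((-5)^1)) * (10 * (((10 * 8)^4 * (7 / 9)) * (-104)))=41000960000 / 9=4555662222.22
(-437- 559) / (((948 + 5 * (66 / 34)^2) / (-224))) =21492352 / 93139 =230.76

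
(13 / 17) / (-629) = -0.00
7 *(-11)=-77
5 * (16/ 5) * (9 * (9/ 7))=1296/ 7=185.14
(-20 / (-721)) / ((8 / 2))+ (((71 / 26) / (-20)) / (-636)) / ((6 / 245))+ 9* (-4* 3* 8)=-247219554937 / 286138944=-863.98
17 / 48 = 0.35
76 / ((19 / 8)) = 32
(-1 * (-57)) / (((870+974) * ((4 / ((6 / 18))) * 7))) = 19 / 51632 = 0.00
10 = 10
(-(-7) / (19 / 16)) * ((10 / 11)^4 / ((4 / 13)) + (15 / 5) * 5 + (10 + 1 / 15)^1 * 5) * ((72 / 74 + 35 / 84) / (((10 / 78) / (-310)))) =-41315754678016 / 30877869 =-1338037.76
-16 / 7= -2.29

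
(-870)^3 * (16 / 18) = -585336000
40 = 40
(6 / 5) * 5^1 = 6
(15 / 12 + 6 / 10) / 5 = 37 / 100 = 0.37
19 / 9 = 2.11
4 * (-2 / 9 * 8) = -64 / 9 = -7.11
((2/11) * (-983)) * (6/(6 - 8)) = 5898/11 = 536.18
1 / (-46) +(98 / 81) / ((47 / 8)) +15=2659087 / 175122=15.18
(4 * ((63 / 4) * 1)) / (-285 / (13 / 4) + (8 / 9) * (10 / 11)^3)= -9810801 / 13552060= -0.72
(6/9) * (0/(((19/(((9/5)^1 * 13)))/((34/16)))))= 0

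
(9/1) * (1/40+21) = 7569/40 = 189.22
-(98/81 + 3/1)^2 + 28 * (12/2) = 985967/6561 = 150.28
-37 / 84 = -0.44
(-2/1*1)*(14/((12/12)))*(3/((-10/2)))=84/5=16.80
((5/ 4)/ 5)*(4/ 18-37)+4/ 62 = -10189/ 1116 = -9.13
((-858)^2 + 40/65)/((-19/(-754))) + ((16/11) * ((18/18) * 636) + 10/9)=54953486066/1881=29215037.78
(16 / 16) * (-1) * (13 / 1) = -13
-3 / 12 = -1 / 4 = -0.25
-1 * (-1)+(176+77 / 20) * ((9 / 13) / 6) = 11311 / 520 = 21.75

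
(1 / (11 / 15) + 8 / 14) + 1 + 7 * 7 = 3999 / 77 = 51.94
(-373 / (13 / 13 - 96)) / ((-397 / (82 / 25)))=-30586 / 942875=-0.03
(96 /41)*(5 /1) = 11.71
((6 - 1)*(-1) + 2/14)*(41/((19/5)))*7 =-6970/19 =-366.84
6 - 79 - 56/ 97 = -7137/ 97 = -73.58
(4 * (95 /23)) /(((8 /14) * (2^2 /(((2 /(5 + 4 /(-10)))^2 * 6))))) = 8.20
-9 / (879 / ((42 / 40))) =-63 / 5860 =-0.01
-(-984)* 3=2952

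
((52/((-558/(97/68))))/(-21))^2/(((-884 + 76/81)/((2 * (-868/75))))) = 1590121/1513935719100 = 0.00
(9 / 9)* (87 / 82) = 87 / 82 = 1.06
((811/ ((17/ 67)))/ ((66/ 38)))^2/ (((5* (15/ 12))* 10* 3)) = 2131711908818/ 118020375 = 18062.24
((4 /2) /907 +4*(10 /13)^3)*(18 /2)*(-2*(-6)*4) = 787.48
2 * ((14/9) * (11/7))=4.89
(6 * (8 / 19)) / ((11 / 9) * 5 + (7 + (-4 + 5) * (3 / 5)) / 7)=15120 / 43073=0.35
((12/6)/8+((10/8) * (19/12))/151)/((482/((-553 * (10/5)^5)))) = -1054571/109173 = -9.66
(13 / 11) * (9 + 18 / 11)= 1521 / 121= 12.57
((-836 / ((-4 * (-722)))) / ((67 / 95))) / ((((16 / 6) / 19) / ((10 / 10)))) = -3135 / 1072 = -2.92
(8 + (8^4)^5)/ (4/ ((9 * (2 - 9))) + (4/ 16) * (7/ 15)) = 1452681095804627199840/ 67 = 21681807400069062684.18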